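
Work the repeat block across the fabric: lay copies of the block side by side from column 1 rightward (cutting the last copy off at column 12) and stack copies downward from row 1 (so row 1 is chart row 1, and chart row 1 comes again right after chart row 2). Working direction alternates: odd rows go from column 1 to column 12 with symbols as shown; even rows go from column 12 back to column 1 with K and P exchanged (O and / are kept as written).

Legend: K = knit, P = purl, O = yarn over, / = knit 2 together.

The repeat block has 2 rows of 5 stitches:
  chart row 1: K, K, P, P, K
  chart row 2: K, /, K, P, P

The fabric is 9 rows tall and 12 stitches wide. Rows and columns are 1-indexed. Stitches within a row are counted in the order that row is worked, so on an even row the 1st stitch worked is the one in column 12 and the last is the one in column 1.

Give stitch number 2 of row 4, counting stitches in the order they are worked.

Row 4: (4-1) mod 2 = 1, so use chart row 2. Even row -> WS.
Chart row 2 tiled across columns 1-12: K / K P P K / K P P K /
WS row: flip the tiled sequence (start at column 12) and apply K<->P; O and / stay.
Row 4 as worked: / P K K P / P K K P / P
The 2nd stitch worked is P.

Stitch:
P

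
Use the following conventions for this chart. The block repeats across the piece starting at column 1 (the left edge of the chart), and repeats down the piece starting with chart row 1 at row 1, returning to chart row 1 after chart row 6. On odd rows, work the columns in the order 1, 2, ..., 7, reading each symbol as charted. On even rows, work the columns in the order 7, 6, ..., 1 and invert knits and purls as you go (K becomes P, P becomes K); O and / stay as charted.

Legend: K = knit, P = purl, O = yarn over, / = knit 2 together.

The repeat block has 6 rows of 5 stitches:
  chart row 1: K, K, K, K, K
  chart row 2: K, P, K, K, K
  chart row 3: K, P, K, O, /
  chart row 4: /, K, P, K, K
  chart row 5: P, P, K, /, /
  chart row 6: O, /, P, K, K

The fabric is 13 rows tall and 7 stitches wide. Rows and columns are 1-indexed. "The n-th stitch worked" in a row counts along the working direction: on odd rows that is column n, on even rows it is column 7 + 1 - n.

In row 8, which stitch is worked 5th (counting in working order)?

Result:
P

Derivation:
Row 8: (8-1) mod 6 = 1, so use chart row 2. Even row -> WS.
Chart row 2 tiled across columns 1-7: K P K K K K P
Wrong side: read the tiled row from column 7 down to 1 and exchange K with P (leave O, /).
Row 8 as worked: K P P P P K P
The 5th stitch worked is P.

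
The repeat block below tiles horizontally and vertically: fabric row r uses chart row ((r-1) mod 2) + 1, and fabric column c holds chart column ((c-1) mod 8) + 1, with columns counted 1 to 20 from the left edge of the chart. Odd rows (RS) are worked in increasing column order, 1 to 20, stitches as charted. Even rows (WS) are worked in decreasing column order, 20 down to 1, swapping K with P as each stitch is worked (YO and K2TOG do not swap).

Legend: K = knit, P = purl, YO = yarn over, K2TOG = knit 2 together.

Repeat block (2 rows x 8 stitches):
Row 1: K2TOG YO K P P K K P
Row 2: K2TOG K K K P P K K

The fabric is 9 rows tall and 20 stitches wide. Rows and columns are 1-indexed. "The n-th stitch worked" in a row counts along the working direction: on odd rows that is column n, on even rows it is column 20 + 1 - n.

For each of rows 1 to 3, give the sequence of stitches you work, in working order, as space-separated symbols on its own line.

Row 1: chart row 1, RS - tile across columns 1-20 and work as-is.
Row 2: chart row 2, WS - tiled (columns 1-20): K2TOG K K K P P K K K2TOG K K K P P K K K2TOG K K K; work from column 20 back to 1 with K<->P swapped.
Row 3: chart row 1, RS - tile across columns 1-20 and work as-is.

Result:
K2TOG YO K P P K K P K2TOG YO K P P K K P K2TOG YO K P
P P P K2TOG P P K K P P P K2TOG P P K K P P P K2TOG
K2TOG YO K P P K K P K2TOG YO K P P K K P K2TOG YO K P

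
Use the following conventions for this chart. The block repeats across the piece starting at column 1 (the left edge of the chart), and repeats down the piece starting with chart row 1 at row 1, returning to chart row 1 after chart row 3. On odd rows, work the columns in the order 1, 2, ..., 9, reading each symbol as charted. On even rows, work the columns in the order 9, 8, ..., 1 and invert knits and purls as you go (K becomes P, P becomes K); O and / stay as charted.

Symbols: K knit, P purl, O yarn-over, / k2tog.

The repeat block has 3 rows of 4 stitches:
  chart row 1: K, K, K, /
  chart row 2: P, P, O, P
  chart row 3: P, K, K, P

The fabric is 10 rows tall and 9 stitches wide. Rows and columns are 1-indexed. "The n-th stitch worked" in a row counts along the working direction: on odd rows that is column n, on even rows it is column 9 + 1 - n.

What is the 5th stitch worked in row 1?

For row 1: chart row = ((1-1) mod 3) + 1 = 1; this is a RS (odd) row.
Chart row 1 tiled across columns 1-9: K K K / K K K / K
RS: work column 1 to column 9, symbols as charted — the tiled row is the row as worked.
Stitch 5 in working order -> K

Stitch:
K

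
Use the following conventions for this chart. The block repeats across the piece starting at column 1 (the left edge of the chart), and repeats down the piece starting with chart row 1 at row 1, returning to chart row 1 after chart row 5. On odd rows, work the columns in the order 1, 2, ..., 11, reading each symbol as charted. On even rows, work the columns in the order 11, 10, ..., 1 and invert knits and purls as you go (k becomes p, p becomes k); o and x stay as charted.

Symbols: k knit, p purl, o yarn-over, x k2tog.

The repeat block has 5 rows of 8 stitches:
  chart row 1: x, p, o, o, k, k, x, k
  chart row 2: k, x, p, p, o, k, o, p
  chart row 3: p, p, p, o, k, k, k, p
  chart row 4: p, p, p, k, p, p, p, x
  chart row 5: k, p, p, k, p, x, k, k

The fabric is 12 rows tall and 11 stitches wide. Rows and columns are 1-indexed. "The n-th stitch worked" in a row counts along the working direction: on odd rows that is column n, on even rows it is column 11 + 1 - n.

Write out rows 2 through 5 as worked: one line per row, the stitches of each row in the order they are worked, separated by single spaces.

== ROWS AS WORKED ==
k x p k o p o k k x p
p p p o k k k p p p p
k k k x k k k p k k k
k p p k p x k k k p p

Derivation:
Row 2: chart row 2, WS - tiled (columns 1-11): k x p p o k o p k x p; work from column 11 back to 1 with k<->p swapped.
Row 3: chart row 3, RS - tile across columns 1-11 and work as-is.
Row 4: chart row 4, WS - tiled (columns 1-11): p p p k p p p x p p p; work from column 11 back to 1 with k<->p swapped.
Row 5: chart row 5, RS - tile across columns 1-11 and work as-is.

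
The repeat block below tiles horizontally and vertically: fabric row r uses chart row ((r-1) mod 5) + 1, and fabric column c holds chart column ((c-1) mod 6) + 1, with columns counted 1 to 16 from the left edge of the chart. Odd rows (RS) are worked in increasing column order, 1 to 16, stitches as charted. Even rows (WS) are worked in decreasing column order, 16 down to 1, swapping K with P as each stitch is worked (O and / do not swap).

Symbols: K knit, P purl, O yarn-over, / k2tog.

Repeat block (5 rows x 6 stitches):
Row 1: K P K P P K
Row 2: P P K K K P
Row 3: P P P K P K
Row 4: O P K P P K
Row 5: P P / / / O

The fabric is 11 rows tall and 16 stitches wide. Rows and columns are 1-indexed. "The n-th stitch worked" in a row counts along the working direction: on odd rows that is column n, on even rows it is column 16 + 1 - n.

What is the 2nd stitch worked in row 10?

Stitch:
/

Derivation:
For row 10: chart row = ((10-1) mod 5) + 1 = 5; this is a WS (even) row.
Chart row 5 tiled across columns 1-16: P P / / / O P P / / / O P P / /
WS: work from column 16 back to column 1 (reverse the tiled row), swapping K<->P (O and / unchanged).
Row 10 as worked: / / K K O / / / K K O / / / K K
Stitch 2 in working order -> /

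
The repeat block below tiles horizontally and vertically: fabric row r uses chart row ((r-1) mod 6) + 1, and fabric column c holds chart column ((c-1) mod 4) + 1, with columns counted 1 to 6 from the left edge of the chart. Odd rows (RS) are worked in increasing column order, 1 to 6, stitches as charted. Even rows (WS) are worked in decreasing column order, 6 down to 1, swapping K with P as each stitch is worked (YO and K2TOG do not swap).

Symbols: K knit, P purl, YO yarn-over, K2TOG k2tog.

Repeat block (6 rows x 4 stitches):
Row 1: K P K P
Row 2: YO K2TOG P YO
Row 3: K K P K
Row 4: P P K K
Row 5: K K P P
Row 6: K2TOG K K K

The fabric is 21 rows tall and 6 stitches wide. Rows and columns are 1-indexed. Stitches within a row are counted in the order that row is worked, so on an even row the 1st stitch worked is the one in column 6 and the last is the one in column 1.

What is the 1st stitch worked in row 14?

Row 14 uses chart row ((14-1) mod 6)+1 = 2. Row 14 is even, so WS.
Chart row 2 tiled across columns 1-6: YO K2TOG P YO YO K2TOG
WS row: flip the tiled sequence (start at column 6) and apply K<->P; YO and K2TOG stay.
Row 14 as worked: K2TOG YO YO K K2TOG YO
Stitch 1 in working order -> K2TOG

Result:
K2TOG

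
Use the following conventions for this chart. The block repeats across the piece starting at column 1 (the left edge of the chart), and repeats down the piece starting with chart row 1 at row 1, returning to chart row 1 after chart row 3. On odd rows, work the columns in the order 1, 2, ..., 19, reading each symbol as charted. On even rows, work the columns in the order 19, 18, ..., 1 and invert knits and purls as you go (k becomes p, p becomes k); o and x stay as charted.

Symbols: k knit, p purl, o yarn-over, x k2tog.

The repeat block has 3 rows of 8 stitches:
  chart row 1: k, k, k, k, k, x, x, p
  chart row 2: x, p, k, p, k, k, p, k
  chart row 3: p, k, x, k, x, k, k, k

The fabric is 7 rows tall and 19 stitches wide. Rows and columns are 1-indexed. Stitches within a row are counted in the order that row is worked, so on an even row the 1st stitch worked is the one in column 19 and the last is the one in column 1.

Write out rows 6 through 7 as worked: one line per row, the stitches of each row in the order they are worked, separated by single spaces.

Result:
x p k p p p x p x p k p p p x p x p k
k k k k k x x p k k k k k x x p k k k

Derivation:
Row 6: chart row 3, WS - tiled (columns 1-19): p k x k x k k k p k x k x k k k p k x; work from column 19 back to 1 with k<->p swapped.
Row 7: chart row 1, RS - tile across columns 1-19 and work as-is.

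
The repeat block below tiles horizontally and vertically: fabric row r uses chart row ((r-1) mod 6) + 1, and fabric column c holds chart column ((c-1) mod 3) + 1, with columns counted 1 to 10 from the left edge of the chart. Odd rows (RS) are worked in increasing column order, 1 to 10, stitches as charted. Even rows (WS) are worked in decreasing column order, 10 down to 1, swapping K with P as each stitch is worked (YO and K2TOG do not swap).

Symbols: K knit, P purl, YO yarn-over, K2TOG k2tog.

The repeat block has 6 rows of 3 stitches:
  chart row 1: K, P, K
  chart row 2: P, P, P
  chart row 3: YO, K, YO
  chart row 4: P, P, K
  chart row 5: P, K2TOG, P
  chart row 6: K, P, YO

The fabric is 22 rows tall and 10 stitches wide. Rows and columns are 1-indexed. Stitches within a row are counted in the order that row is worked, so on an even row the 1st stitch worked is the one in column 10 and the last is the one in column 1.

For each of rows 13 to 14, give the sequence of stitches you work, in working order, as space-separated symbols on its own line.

== ROWS AS WORKED ==
K P K K P K K P K K
K K K K K K K K K K

Derivation:
Row 13: chart row 1, RS - tile across columns 1-10 and work as-is.
Row 14: chart row 2, WS - tiled (columns 1-10): P P P P P P P P P P; work from column 10 back to 1 with K<->P swapped.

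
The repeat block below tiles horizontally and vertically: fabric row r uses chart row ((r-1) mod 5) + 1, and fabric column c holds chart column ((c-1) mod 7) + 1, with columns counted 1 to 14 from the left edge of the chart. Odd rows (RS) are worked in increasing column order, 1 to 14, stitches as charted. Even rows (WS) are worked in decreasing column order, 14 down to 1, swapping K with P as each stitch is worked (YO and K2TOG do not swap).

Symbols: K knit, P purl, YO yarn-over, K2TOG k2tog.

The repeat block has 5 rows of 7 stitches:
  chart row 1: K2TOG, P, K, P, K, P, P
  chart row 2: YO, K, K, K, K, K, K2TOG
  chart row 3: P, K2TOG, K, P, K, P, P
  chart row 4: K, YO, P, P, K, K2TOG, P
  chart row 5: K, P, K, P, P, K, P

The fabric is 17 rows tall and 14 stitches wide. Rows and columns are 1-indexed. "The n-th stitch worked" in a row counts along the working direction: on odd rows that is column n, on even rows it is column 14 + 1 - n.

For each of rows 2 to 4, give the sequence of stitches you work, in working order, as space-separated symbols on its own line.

Row 2: chart row 2, WS - tiled (columns 1-14): YO K K K K K K2TOG YO K K K K K K2TOG; work from column 14 back to 1 with K<->P swapped.
Row 3: chart row 3, RS - tile across columns 1-14 and work as-is.
Row 4: chart row 4, WS - tiled (columns 1-14): K YO P P K K2TOG P K YO P P K K2TOG P; work from column 14 back to 1 with K<->P swapped.

Rows as worked:
K2TOG P P P P P YO K2TOG P P P P P YO
P K2TOG K P K P P P K2TOG K P K P P
K K2TOG P K K YO P K K2TOG P K K YO P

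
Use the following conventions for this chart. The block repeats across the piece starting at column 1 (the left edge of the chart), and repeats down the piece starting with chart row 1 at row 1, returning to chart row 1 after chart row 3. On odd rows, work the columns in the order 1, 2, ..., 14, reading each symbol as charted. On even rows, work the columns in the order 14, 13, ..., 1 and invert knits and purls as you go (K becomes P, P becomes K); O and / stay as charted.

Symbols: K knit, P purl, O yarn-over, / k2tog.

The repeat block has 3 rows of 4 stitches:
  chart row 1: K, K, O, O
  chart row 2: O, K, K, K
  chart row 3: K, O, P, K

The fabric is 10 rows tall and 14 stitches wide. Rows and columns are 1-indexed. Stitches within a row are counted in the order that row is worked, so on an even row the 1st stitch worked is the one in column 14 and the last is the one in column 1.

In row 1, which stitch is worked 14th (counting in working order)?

== STITCH ==
K

Derivation:
Row 1 uses chart row ((1-1) mod 3)+1 = 1. Row 1 is odd, so RS.
Chart row 1 tiled across columns 1-14: K K O O K K O O K K O O K K
RS: work column 1 to column 14, symbols as charted — the tiled row is the row as worked.
The 14th stitch worked is K.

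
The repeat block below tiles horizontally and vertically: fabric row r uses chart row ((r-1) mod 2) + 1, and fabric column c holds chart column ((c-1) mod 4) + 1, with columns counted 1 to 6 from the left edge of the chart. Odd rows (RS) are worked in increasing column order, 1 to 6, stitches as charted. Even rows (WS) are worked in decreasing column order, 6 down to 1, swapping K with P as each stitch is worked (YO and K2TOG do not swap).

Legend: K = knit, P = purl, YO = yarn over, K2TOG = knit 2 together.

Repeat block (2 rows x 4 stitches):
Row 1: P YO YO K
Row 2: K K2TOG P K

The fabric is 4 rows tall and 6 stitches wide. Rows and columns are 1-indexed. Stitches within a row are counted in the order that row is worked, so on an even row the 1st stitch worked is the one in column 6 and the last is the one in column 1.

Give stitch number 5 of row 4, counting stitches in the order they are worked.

== STITCH ==
K2TOG

Derivation:
For row 4: chart row = ((4-1) mod 2) + 1 = 2; this is a WS (even) row.
Chart row 2 tiled across columns 1-6: K K2TOG P K K K2TOG
Wrong side: read the tiled row from column 6 down to 1 and exchange K with P (leave YO, K2TOG).
Row 4 as worked: K2TOG P P K K2TOG P
Counting 5 along the worked row gives K2TOG.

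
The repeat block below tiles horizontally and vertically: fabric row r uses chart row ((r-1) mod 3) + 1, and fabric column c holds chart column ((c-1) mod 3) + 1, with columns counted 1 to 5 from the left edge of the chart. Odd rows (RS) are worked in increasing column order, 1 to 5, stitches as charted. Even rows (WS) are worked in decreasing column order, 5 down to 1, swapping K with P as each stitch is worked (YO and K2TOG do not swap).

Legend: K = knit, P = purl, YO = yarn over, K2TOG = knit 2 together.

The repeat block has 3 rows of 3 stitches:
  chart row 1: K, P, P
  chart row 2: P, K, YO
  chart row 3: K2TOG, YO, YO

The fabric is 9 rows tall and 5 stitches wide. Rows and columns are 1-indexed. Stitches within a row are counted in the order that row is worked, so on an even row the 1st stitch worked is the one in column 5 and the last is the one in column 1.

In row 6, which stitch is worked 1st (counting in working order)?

== STITCH ==
YO

Derivation:
Row 6 uses chart row ((6-1) mod 3)+1 = 3. Row 6 is even, so WS.
Chart row 3 tiled across columns 1-5: K2TOG YO YO K2TOG YO
WS: work from column 5 back to column 1 (reverse the tiled row), swapping K<->P (YO and K2TOG unchanged).
Row 6 as worked: YO K2TOG YO YO K2TOG
Stitch 1 in working order -> YO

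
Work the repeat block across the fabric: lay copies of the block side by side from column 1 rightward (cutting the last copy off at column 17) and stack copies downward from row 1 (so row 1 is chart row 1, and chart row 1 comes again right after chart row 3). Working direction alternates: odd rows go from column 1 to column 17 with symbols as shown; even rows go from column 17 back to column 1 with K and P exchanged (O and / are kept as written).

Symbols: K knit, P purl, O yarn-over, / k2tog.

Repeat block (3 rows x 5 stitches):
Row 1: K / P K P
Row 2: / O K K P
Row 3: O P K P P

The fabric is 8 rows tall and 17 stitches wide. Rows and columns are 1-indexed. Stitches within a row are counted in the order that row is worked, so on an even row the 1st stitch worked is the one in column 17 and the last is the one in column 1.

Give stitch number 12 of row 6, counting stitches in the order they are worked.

Row 6 uses chart row ((6-1) mod 3)+1 = 3. Row 6 is even, so WS.
Chart row 3 tiled across columns 1-17: O P K P P O P K P P O P K P P O P
Wrong side: read the tiled row from column 17 down to 1 and exchange K with P (leave O, /).
Row 6 as worked: K O K K P K O K K P K O K K P K O
Counting 12 along the worked row gives O.

Result:
O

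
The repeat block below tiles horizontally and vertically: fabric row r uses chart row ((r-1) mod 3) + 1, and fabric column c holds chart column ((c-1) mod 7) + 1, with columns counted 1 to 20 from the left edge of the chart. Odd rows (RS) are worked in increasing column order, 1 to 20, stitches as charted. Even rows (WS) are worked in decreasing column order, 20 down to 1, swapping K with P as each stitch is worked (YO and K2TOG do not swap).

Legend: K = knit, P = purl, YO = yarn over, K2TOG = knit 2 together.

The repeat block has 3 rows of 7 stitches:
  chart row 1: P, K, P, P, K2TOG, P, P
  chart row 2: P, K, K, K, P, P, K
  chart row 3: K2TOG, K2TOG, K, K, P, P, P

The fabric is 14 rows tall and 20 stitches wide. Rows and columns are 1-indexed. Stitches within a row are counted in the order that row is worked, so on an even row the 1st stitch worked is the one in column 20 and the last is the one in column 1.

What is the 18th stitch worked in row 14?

Stitch:
P

Derivation:
Row 14: (14-1) mod 3 = 1, so use chart row 2. Even row -> WS.
Chart row 2 tiled across columns 1-20: P K K K P P K P K K K P P K P K K K P P
WS: work from column 20 back to column 1 (reverse the tiled row), swapping K<->P (YO and K2TOG unchanged).
Row 14 as worked: K K P P P K P K K P P P K P K K P P P K
The 18th stitch worked is P.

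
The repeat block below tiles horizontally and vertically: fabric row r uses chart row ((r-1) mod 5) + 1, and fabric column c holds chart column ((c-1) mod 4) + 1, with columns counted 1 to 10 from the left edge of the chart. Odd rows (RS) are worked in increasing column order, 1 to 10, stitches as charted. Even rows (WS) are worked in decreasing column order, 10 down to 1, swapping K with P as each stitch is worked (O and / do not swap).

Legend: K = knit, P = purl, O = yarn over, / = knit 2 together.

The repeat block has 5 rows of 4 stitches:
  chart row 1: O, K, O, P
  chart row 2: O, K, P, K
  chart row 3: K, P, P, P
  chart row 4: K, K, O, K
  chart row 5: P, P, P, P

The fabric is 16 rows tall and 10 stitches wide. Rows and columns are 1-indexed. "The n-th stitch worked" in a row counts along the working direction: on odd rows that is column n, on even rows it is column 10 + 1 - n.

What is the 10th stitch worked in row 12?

Result:
O

Derivation:
For row 12: chart row = ((12-1) mod 5) + 1 = 2; this is a WS (even) row.
Chart row 2 tiled across columns 1-10: O K P K O K P K O K
WS: work from column 10 back to column 1 (reverse the tiled row), swapping K<->P (O and / unchanged).
Row 12 as worked: P O P K P O P K P O
The 10th stitch worked is O.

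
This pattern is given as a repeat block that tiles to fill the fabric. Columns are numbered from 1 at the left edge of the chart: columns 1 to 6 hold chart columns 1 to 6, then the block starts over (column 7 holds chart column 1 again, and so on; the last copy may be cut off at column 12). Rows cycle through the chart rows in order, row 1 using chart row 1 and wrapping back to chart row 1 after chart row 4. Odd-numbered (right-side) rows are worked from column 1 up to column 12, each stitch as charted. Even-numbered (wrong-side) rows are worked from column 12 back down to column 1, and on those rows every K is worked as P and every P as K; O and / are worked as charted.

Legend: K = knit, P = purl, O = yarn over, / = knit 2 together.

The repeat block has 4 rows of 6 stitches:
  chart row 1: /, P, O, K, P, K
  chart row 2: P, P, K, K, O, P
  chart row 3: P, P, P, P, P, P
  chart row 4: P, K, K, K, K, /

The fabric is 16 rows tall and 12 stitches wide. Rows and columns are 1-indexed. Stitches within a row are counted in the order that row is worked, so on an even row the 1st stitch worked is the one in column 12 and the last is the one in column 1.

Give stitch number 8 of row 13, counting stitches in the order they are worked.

== STITCH ==
P

Derivation:
Row 13: (13-1) mod 4 = 0, so use chart row 1. Odd row -> RS.
Chart row 1 tiled across columns 1-12: / P O K P K / P O K P K
RS row: no reversal, no swap; stitch n worked = column n.
Counting 8 along the worked row gives P.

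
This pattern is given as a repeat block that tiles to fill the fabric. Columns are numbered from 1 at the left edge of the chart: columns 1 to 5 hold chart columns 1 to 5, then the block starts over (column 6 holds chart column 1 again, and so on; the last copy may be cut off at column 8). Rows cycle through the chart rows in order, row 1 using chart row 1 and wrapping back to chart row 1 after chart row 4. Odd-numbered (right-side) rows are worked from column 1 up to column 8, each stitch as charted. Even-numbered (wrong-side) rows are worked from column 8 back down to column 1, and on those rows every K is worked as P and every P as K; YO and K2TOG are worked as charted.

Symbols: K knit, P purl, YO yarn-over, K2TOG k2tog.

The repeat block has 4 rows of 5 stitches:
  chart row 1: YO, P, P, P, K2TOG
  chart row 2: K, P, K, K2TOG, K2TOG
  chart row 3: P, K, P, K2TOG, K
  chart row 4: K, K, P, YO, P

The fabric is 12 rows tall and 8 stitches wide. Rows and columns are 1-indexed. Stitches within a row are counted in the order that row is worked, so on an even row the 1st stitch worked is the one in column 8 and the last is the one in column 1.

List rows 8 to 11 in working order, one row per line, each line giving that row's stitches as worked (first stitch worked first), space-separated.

Rows as worked:
K P P K YO K P P
YO P P P K2TOG YO P P
P K P K2TOG K2TOG P K P
P K P K2TOG K P K P

Derivation:
Row 8: chart row 4, WS - tiled (columns 1-8): K K P YO P K K P; work from column 8 back to 1 with K<->P swapped.
Row 9: chart row 1, RS - tile across columns 1-8 and work as-is.
Row 10: chart row 2, WS - tiled (columns 1-8): K P K K2TOG K2TOG K P K; work from column 8 back to 1 with K<->P swapped.
Row 11: chart row 3, RS - tile across columns 1-8 and work as-is.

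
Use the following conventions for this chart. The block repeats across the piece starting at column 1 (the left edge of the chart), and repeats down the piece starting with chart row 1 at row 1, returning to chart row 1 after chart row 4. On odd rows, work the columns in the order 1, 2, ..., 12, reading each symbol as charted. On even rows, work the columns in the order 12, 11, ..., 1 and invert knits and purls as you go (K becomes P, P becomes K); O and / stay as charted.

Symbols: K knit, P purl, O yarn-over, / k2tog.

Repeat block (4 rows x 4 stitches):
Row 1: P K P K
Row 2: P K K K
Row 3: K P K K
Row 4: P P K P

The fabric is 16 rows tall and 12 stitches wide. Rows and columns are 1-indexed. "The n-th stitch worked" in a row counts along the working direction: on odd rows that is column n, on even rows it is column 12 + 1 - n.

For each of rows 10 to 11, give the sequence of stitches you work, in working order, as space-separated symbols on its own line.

Row 10: chart row 2, WS - tiled (columns 1-12): P K K K P K K K P K K K; work from column 12 back to 1 with K<->P swapped.
Row 11: chart row 3, RS - tile across columns 1-12 and work as-is.

Result:
P P P K P P P K P P P K
K P K K K P K K K P K K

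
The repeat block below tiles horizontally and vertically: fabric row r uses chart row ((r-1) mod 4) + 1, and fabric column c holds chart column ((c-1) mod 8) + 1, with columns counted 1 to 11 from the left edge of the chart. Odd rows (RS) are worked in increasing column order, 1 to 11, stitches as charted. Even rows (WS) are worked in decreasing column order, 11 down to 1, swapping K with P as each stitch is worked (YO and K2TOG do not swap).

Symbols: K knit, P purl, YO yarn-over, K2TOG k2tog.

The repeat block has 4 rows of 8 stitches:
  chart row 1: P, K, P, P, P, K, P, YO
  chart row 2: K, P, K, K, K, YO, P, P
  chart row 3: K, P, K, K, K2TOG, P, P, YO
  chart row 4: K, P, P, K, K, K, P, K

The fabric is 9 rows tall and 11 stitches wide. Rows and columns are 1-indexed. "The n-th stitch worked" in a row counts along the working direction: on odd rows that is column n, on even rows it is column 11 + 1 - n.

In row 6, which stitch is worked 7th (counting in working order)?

For row 6: chart row = ((6-1) mod 4) + 1 = 2; this is a WS (even) row.
Chart row 2 tiled across columns 1-11: K P K K K YO P P K P K
Wrong side: read the tiled row from column 11 down to 1 and exchange K with P (leave YO, K2TOG).
Row 6 as worked: P K P K K YO P P P K P
Counting 7 along the worked row gives P.

Stitch:
P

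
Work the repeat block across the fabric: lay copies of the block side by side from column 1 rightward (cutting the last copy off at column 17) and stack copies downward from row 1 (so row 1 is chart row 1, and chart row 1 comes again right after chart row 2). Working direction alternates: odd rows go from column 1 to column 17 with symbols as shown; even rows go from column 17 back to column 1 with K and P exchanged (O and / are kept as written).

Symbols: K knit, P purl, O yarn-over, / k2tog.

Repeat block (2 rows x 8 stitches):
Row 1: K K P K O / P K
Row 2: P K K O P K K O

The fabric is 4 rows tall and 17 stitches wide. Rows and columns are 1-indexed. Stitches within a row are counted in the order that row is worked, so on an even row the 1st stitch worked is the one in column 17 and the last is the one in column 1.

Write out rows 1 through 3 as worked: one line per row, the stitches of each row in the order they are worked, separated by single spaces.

== ROWS AS WORKED ==
K K P K O / P K K K P K O / P K K
K O P P K O P P K O P P K O P P K
K K P K O / P K K K P K O / P K K

Derivation:
Row 1: chart row 1, RS - tile across columns 1-17 and work as-is.
Row 2: chart row 2, WS - tiled (columns 1-17): P K K O P K K O P K K O P K K O P; work from column 17 back to 1 with K<->P swapped.
Row 3: chart row 1, RS - tile across columns 1-17 and work as-is.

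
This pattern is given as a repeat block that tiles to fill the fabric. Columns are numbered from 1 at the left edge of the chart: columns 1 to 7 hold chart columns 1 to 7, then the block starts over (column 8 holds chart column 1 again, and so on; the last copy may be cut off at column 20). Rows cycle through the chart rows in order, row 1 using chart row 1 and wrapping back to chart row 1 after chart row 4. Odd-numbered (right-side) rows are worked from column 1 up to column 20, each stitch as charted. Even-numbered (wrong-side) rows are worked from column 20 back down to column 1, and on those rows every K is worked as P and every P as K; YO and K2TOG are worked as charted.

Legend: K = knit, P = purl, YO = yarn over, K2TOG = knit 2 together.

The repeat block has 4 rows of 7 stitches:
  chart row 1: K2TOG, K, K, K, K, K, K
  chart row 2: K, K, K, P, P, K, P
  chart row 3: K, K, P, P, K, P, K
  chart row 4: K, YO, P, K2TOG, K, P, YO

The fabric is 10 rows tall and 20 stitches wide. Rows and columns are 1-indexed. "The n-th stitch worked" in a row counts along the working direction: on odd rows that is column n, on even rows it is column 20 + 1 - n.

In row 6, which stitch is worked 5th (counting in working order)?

== STITCH ==
P

Derivation:
Row 6: (6-1) mod 4 = 1, so use chart row 2. Even row -> WS.
Chart row 2 tiled across columns 1-20: K K K P P K P K K K P P K P K K K P P K
WS row: flip the tiled sequence (start at column 20) and apply K<->P; YO and K2TOG stay.
Row 6 as worked: P K K P P P K P K K P P P K P K K P P P
The 5th stitch worked is P.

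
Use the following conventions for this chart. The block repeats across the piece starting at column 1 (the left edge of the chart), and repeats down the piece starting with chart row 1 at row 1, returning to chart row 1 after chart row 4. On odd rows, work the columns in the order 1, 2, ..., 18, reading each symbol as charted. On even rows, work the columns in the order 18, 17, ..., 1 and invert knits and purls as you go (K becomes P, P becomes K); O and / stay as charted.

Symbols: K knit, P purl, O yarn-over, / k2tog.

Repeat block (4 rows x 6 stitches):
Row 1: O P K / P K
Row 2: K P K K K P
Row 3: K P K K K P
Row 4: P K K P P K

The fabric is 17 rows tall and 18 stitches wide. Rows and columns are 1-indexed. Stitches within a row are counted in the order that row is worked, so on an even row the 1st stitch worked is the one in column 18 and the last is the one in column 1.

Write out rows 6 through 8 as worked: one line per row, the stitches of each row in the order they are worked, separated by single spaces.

Row 6: chart row 2, WS - tiled (columns 1-18): K P K K K P K P K K K P K P K K K P; work from column 18 back to 1 with K<->P swapped.
Row 7: chart row 3, RS - tile across columns 1-18 and work as-is.
Row 8: chart row 4, WS - tiled (columns 1-18): P K K P P K P K K P P K P K K P P K; work from column 18 back to 1 with K<->P swapped.

Result:
K P P P K P K P P P K P K P P P K P
K P K K K P K P K K K P K P K K K P
P K K P P K P K K P P K P K K P P K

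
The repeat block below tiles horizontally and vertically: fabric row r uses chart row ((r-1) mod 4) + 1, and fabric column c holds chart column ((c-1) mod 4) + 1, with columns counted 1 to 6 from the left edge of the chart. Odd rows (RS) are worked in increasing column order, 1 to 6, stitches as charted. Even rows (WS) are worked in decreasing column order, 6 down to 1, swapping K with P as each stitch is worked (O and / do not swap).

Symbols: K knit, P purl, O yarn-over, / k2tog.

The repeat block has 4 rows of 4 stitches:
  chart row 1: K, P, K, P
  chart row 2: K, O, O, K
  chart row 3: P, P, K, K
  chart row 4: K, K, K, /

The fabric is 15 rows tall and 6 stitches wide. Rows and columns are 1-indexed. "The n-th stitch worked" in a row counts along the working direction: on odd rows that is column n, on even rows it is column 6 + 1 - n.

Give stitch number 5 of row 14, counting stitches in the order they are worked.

Row 14: (14-1) mod 4 = 1, so use chart row 2. Even row -> WS.
Chart row 2 tiled across columns 1-6: K O O K K O
Wrong side: read the tiled row from column 6 down to 1 and exchange K with P (leave O, /).
Row 14 as worked: O P P O O P
The 5th stitch worked is O.

== STITCH ==
O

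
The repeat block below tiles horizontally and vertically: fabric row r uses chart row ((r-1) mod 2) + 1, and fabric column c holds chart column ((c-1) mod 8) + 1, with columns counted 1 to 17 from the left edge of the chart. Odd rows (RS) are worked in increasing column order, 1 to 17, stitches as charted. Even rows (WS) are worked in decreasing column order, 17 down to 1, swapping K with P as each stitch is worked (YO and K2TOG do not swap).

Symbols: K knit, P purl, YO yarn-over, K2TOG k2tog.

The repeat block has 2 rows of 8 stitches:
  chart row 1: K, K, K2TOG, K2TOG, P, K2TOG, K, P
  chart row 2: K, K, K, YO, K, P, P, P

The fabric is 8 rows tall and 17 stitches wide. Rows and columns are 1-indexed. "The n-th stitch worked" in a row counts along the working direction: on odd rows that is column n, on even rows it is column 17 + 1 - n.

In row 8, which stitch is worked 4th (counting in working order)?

Stitch:
K

Derivation:
Row 8 uses chart row ((8-1) mod 2)+1 = 2. Row 8 is even, so WS.
Chart row 2 tiled across columns 1-17: K K K YO K P P P K K K YO K P P P K
Wrong side: read the tiled row from column 17 down to 1 and exchange K with P (leave YO, K2TOG).
Row 8 as worked: P K K K P YO P P P K K K P YO P P P
Stitch 4 in working order -> K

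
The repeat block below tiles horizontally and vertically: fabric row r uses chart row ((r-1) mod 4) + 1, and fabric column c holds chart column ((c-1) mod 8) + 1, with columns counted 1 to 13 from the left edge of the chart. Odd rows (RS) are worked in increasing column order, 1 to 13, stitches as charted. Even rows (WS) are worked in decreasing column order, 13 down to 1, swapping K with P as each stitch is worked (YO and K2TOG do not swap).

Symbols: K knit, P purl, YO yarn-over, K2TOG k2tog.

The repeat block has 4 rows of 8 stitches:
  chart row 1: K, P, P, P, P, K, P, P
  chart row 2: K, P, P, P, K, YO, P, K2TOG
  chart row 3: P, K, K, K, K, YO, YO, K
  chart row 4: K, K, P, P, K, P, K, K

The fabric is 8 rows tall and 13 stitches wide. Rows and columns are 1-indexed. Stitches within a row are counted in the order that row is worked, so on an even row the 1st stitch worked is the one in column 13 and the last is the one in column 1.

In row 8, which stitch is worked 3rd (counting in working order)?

Stitch:
K

Derivation:
For row 8: chart row = ((8-1) mod 4) + 1 = 4; this is a WS (even) row.
Chart row 4 tiled across columns 1-13: K K P P K P K K K K P P K
Wrong side: read the tiled row from column 13 down to 1 and exchange K with P (leave YO, K2TOG).
Row 8 as worked: P K K P P P P K P K K P P
Stitch 3 in working order -> K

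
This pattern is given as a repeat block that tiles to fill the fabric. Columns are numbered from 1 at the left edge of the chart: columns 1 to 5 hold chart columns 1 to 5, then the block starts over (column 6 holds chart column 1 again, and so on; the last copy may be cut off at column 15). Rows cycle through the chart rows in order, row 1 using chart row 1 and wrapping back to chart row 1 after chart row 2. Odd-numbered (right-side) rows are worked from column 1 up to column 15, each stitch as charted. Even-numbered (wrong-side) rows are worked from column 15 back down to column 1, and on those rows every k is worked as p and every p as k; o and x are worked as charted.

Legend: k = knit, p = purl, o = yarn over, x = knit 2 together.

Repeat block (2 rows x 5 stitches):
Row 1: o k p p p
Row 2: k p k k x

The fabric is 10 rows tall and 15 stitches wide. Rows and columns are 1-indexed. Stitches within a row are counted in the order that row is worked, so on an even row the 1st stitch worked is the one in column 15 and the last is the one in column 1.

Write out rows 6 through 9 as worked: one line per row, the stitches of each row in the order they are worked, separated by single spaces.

Row 6: chart row 2, WS - tiled (columns 1-15): k p k k x k p k k x k p k k x; work from column 15 back to 1 with k<->p swapped.
Row 7: chart row 1, RS - tile across columns 1-15 and work as-is.
Row 8: chart row 2, WS - tiled (columns 1-15): k p k k x k p k k x k p k k x; work from column 15 back to 1 with k<->p swapped.
Row 9: chart row 1, RS - tile across columns 1-15 and work as-is.

== ROWS AS WORKED ==
x p p k p x p p k p x p p k p
o k p p p o k p p p o k p p p
x p p k p x p p k p x p p k p
o k p p p o k p p p o k p p p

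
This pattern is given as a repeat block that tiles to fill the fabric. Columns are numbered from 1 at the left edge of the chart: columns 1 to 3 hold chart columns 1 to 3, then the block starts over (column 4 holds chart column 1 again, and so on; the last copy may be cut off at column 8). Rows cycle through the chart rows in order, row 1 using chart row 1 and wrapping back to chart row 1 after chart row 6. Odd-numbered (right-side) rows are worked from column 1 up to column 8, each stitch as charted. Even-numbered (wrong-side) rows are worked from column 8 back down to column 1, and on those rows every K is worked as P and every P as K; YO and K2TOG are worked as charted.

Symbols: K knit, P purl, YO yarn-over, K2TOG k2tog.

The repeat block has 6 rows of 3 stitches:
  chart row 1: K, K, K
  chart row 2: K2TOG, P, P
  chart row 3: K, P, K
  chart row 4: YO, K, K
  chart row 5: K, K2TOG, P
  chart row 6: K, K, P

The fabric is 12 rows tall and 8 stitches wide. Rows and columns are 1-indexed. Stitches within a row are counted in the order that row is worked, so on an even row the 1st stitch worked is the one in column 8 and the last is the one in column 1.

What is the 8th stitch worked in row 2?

Result:
K2TOG

Derivation:
For row 2: chart row = ((2-1) mod 6) + 1 = 2; this is a WS (even) row.
Chart row 2 tiled across columns 1-8: K2TOG P P K2TOG P P K2TOG P
WS row: flip the tiled sequence (start at column 8) and apply K<->P; YO and K2TOG stay.
Row 2 as worked: K K2TOG K K K2TOG K K K2TOG
Stitch 8 in working order -> K2TOG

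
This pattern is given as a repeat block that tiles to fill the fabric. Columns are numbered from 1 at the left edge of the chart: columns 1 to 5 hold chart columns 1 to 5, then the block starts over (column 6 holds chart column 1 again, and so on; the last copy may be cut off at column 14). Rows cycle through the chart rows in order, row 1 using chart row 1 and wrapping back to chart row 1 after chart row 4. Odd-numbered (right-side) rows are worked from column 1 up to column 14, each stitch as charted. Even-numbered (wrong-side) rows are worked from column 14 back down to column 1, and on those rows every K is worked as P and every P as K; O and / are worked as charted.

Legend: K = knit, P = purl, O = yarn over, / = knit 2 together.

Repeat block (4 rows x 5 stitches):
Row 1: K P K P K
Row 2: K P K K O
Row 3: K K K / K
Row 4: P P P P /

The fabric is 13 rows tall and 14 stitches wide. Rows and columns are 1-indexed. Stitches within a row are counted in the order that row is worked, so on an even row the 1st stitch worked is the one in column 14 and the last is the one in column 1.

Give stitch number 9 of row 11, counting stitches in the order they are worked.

For row 11: chart row = ((11-1) mod 4) + 1 = 3; this is a RS (odd) row.
Chart row 3 tiled across columns 1-14: K K K / K K K K / K K K K /
RS row: no reversal, no swap; stitch n worked = column n.
The 9th stitch worked is /.

Stitch:
/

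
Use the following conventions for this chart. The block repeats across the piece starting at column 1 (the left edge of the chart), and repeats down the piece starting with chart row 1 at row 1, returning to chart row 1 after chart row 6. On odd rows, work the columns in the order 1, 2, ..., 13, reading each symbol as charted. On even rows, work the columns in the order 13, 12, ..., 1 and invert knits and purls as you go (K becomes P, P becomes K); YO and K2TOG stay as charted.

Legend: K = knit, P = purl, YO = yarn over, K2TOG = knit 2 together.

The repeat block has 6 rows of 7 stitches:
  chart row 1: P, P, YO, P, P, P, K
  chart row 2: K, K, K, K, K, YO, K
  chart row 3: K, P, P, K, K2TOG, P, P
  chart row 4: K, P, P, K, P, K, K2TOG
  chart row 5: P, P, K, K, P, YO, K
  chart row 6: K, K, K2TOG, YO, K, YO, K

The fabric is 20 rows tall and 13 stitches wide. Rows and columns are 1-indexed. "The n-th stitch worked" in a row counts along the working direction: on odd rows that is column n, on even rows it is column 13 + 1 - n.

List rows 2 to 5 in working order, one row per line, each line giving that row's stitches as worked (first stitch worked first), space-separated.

Row 2: chart row 2, WS - tiled (columns 1-13): K K K K K YO K K K K K K YO; work from column 13 back to 1 with K<->P swapped.
Row 3: chart row 3, RS - tile across columns 1-13 and work as-is.
Row 4: chart row 4, WS - tiled (columns 1-13): K P P K P K K2TOG K P P K P K; work from column 13 back to 1 with K<->P swapped.
Row 5: chart row 5, RS - tile across columns 1-13 and work as-is.

== ROWS AS WORKED ==
YO P P P P P P YO P P P P P
K P P K K2TOG P P K P P K K2TOG P
P K P K K P K2TOG P K P K K P
P P K K P YO K P P K K P YO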